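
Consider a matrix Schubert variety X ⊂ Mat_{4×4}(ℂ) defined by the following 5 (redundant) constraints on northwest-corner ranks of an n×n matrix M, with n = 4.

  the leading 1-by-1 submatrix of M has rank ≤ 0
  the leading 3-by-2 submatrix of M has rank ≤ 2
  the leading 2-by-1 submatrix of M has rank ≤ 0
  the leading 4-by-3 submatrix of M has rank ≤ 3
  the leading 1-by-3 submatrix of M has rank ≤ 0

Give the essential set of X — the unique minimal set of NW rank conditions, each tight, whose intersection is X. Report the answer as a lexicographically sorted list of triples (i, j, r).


Propagating the 5 rank bounds to every northwest block:

  R[1]: 0 | 0 | 0 | 1
  R[2]: 0 | 1 | 1 | 2
  R[3]: 1 | 2 | 2 | 3
  R[4]: 1 | 2 | 3 | 4

the unique w with this rank table is (4, 2, 1, 3).

D(w) has 4 cells with 2 SE-corners; essential set:

[(1, 3, 0), (2, 1, 0)]


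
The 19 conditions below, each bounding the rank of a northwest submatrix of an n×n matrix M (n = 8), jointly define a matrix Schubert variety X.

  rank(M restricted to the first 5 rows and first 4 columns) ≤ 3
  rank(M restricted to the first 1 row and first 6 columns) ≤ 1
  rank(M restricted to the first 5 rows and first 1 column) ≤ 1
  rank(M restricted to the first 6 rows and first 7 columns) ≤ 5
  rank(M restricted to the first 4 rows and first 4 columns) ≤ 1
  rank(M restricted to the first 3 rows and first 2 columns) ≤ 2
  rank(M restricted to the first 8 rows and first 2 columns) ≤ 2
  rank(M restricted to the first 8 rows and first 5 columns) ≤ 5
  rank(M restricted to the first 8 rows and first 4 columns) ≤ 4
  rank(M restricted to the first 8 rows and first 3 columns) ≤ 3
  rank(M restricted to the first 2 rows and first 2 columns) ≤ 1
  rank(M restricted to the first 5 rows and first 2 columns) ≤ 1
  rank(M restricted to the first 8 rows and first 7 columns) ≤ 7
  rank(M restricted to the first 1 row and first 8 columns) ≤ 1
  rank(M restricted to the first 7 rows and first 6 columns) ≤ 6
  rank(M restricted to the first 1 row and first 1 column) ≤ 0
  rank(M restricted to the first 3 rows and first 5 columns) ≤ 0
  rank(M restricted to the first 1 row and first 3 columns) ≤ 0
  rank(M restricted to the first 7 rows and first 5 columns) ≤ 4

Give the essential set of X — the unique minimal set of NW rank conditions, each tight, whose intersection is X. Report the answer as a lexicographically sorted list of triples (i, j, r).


The tightest implied rank at each (i,j), from the 19 conditions:

  row 1: 0, 0, 0, 0, 0, 1, 1, 1
  row 2: 0, 0, 0, 0, 0, 1, 2, 2
  row 3: 0, 0, 0, 0, 0, 1, 2, 3
  row 4: 1, 1, 1, 1, 1, 2, 3, 4
  row 5: 1, 1, 2, 2, 2, 3, 4, 5
  row 6: 1, 2, 3, 3, 3, 4, 5, 6
  row 7: 1, 2, 3, 4, 4, 5, 6, 7
  row 8: 1, 2, 3, 4, 5, 6, 7, 8

so w = (6, 7, 8, 1, 3, 2, 4, 5).

Rothe diagram D(w) (16 cells), 2 SE-corners (essential conditions):

[(3, 5, 0), (5, 2, 1)]


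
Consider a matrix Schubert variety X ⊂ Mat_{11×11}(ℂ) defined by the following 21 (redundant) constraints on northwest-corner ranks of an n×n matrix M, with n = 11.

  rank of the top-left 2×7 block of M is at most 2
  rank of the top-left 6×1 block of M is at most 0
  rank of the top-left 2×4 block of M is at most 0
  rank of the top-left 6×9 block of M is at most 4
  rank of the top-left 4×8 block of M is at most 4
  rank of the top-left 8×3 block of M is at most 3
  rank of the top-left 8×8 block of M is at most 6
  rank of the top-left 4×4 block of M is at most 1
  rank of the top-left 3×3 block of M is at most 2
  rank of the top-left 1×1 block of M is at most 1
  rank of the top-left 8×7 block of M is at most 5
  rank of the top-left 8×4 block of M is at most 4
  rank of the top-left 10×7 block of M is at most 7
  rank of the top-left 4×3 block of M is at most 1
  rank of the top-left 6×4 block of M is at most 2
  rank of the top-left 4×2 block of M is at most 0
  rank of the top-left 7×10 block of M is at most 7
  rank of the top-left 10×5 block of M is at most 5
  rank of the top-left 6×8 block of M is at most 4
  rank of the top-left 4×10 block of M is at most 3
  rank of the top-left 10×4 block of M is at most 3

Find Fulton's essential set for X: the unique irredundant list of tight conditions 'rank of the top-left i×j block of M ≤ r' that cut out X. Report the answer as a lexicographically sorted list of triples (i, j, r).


Recovering R(i,j) via the rank-extension bound from the 21 conditions:

  0, 0, 0, 0, 1, 1, 1, 1, 1, 1, 1
  0, 0, 0, 0, 1, 2, 2, 2, 2, 2, 2
  0, 0, 1, 1, 2, 3, 3, 3, 3, 3, 3
  0, 0, 1, 1, 2, 3, 3, 3, 3, 3, 4
  0, 1, 2, 2, 3, 4, 4, 4, 4, 4, 5
  0, 1, 2, 2, 3, 4, 4, 4, 4, 5, 6
  1, 2, 3, 3, 4, 5, 5, 5, 5, 6, 7
  1, 2, 3, 3, 4, 5, 5, 6, 6, 7, 8
  1, 2, 3, 3, 4, 5, 6, 7, 7, 8, 9
  1, 2, 3, 3, 4, 5, 6, 7, 8, 9, 10
  1, 2, 3, 4, 5, 6, 7, 8, 9, 10, 11

the unique w with this rank table is (5, 6, 3, 11, 2, 10, 1, 8, 7, 9, 4).

|D(w)|=27, |Ess(w)|=9:

[(2, 4, 0), (4, 2, 0), (4, 4, 1), (4, 10, 3), (6, 1, 0), (6, 4, 2), (6, 9, 4), (8, 7, 5), (10, 4, 3)]


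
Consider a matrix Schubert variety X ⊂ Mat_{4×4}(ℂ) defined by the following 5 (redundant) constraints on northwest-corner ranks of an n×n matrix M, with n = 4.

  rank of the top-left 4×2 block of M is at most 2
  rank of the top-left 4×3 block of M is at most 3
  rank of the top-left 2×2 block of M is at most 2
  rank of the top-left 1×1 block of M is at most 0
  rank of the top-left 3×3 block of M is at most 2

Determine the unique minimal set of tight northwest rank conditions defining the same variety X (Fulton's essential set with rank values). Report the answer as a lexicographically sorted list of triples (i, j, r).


The tightest implied rank at each (i,j), from the 5 conditions:

  row 1: 0 | 1 | 1 | 1
  row 2: 1 | 2 | 2 | 2
  row 3: 1 | 2 | 2 | 3
  row 4: 1 | 2 | 3 | 4

hence w(1..4) = (2, 1, 4, 3).

Fulton essential set (2 of the 2 Rothe cells):

[(1, 1, 0), (3, 3, 2)]


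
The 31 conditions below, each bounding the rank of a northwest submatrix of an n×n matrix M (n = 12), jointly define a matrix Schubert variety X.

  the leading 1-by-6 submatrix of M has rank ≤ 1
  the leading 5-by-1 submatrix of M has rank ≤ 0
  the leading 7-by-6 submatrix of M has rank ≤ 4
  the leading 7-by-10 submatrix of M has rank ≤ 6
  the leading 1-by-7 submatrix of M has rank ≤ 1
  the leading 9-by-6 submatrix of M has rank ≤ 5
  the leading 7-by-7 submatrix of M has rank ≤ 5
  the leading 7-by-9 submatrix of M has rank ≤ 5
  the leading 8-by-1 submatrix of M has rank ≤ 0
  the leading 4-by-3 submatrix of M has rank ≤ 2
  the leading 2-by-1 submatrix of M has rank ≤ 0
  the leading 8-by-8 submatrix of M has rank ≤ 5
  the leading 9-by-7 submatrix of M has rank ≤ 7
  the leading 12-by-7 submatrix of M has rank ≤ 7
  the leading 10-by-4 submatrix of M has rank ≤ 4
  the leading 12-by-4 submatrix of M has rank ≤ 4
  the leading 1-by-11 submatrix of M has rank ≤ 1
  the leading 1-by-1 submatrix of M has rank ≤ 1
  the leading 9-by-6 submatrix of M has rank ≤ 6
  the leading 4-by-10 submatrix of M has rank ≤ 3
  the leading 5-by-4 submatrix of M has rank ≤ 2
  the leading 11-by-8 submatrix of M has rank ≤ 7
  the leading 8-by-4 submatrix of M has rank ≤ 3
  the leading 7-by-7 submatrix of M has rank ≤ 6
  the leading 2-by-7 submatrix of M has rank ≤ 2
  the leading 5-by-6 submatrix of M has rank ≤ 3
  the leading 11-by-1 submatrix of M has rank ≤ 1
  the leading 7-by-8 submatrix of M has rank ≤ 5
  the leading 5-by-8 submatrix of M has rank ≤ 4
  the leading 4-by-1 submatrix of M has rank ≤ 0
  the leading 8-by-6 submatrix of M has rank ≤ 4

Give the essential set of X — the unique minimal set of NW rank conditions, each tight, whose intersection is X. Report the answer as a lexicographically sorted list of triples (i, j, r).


Rank table r_w(12×12) implied by the 31 constraints:

  i=1: 0 | 1 | 1 | 1 | 1 | 1 | 1 | 1 | 1 | 1 | 1 | 1
  i=2: 0 | 1 | 2 | 2 | 2 | 2 | 2 | 2 | 2 | 2 | 2 | 2
  i=3: 0 | 1 | 2 | 2 | 3 | 3 | 3 | 3 | 3 | 3 | 3 | 3
  i=4: 0 | 1 | 2 | 2 | 3 | 3 | 3 | 3 | 3 | 3 | 4 | 4
  i=5: 0 | 1 | 2 | 2 | 3 | 3 | 4 | 4 | 4 | 4 | 5 | 5
  i=6: 0 | 1 | 2 | 3 | 4 | 4 | 5 | 5 | 5 | 5 | 6 | 6
  i=7: 0 | 1 | 2 | 3 | 4 | 4 | 5 | 5 | 5 | 6 | 7 | 7
  i=8: 0 | 1 | 2 | 3 | 4 | 4 | 5 | 5 | 6 | 7 | 8 | 8
  i=9: 1 | 2 | 3 | 4 | 5 | 5 | 6 | 6 | 7 | 8 | 9 | 9
  i=10: 1 | 2 | 3 | 4 | 5 | 6 | 7 | 7 | 8 | 9 | 10 | 10
  i=11: 1 | 2 | 3 | 4 | 5 | 6 | 7 | 7 | 8 | 9 | 10 | 11
  i=12: 1 | 2 | 3 | 4 | 5 | 6 | 7 | 8 | 9 | 10 | 11 | 12

giving w = (2, 3, 5, 11, 7, 4, 10, 9, 1, 6, 12, 8) via Δ²R.

Fulton essential set (8 of the 23 Rothe cells):

[(4, 10, 3), (5, 4, 2), (5, 6, 3), (7, 9, 5), (8, 1, 0), (8, 6, 4), (8, 8, 5), (11, 8, 7)]


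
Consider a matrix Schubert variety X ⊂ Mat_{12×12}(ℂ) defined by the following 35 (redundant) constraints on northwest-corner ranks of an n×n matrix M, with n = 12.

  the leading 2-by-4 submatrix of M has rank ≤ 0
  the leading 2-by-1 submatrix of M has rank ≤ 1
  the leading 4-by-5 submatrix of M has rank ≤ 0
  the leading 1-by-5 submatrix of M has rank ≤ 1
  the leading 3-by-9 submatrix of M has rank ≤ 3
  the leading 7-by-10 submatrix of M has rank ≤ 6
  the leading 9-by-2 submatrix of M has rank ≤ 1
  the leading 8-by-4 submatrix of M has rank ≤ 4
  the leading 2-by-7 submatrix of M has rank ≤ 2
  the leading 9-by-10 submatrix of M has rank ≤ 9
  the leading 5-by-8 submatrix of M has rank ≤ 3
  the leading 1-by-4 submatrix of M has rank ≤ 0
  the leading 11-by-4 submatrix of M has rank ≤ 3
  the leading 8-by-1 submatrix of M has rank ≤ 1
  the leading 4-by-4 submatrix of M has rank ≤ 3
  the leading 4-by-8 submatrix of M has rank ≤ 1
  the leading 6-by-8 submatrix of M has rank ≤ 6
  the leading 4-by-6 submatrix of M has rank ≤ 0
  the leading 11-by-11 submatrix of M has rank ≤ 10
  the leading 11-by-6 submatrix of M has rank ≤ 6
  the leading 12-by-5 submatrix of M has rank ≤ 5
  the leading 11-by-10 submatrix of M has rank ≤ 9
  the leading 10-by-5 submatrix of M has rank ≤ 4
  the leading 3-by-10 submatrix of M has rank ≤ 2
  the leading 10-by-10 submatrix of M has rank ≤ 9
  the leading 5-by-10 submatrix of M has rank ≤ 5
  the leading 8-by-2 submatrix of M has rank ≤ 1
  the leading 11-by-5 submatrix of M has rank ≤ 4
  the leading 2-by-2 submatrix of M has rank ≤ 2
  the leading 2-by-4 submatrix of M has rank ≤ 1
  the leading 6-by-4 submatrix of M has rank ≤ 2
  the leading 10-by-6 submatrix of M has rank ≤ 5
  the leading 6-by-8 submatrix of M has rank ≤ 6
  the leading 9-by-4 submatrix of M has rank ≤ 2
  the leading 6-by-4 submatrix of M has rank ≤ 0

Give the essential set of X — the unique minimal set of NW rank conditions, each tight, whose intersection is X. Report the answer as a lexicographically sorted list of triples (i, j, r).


Recovering R(i,j) via the rank-extension bound from the 35 conditions:

  0, 0, 0, 0, 0, 0, 1, 1, 1, 1, 1, 1
  0, 0, 0, 0, 0, 0, 1, 1, 2, 2, 2, 2
  0, 0, 0, 0, 0, 0, 1, 1, 2, 2, 3, 3
  0, 0, 0, 0, 0, 0, 1, 1, 2, 3, 4, 4
  0, 0, 0, 0, 1, 1, 2, 2, 3, 4, 5, 5
  0, 0, 0, 0, 1, 2, 3, 3, 4, 5, 6, 6
  1, 1, 1, 1, 2, 3, 4, 4, 5, 6, 7, 7
  1, 1, 2, 2, 3, 4, 5, 5, 6, 7, 8, 8
  1, 1, 2, 2, 3, 4, 5, 6, 7, 8, 9, 9
  1, 2, 3, 3, 4, 5, 6, 7, 8, 9, 10, 10
  1, 2, 3, 3, 4, 5, 6, 7, 8, 9, 10, 11
  1, 2, 3, 4, 5, 6, 7, 8, 9, 10, 11, 12

so w = (7, 9, 11, 10, 5, 6, 1, 3, 8, 2, 12, 4).

7 SE-corners of the 40-cell Rothe diagram give Ess(w):

[(3, 10, 2), (4, 6, 0), (4, 8, 1), (6, 4, 0), (9, 2, 1), (9, 4, 2), (11, 4, 3)]


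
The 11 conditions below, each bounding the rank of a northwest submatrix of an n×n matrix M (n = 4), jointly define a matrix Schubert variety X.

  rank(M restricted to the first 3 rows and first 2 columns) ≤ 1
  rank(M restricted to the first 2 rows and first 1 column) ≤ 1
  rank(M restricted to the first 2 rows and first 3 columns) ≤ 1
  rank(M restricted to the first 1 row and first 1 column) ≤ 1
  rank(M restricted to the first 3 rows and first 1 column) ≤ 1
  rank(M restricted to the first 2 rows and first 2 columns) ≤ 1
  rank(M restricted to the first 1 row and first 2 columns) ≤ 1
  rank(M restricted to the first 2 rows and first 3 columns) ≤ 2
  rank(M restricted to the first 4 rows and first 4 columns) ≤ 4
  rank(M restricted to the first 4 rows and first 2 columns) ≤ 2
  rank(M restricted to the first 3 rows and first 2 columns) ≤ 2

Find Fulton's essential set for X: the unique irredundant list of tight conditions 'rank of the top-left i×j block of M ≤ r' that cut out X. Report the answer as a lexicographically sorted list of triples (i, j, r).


Rank table r_w(4×4) implied by the 11 constraints:

  R[1]: 1 1 1 1
  R[2]: 1 1 1 2
  R[3]: 1 1 2 3
  R[4]: 1 2 3 4

so w = (1, 4, 3, 2).

Fulton essential set (2 of the 3 Rothe cells):

[(2, 3, 1), (3, 2, 1)]


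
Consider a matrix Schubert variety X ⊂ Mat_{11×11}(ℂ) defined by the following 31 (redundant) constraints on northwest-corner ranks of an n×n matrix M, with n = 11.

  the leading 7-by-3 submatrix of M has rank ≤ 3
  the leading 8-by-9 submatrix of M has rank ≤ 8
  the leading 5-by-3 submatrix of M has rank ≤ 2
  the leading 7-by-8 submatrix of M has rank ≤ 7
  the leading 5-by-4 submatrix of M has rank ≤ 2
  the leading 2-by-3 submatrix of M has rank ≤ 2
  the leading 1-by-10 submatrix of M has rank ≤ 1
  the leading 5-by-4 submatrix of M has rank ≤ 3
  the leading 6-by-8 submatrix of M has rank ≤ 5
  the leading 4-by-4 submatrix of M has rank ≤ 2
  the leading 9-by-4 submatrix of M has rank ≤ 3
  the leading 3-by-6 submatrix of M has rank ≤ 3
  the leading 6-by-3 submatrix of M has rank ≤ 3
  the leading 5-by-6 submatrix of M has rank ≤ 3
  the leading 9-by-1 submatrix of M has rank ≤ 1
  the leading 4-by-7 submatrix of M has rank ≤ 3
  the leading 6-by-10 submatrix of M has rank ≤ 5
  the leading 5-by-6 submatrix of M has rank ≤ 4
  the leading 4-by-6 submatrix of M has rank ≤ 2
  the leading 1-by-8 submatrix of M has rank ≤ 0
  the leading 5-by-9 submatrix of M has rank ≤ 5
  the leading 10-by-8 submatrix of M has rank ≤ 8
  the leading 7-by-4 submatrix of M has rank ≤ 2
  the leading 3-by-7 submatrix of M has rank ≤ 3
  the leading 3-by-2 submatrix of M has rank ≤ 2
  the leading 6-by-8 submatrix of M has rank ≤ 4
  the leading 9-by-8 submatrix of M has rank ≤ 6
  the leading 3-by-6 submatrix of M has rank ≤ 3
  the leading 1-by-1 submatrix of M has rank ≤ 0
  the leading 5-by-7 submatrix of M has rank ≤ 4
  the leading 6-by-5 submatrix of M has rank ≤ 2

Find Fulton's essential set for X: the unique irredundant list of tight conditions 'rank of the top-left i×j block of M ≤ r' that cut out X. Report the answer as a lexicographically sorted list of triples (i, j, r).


The tightest implied rank at each (i,j), from the 31 conditions:

  i=1: 0 | 0 | 0 | 0 | 0 | 0 | 0 | 0 | 1 | 1 | 1
  i=2: 1 | 1 | 1 | 1 | 1 | 1 | 1 | 1 | 2 | 2 | 2
  i=3: 1 | 2 | 2 | 2 | 2 | 2 | 2 | 2 | 3 | 3 | 3
  i=4: 1 | 2 | 2 | 2 | 2 | 2 | 3 | 3 | 4 | 4 | 4
  i=5: 1 | 2 | 2 | 2 | 2 | 3 | 4 | 4 | 5 | 5 | 5
  i=6: 1 | 2 | 2 | 2 | 2 | 3 | 4 | 4 | 5 | 5 | 6
  i=7: 1 | 2 | 2 | 2 | 3 | 4 | 5 | 5 | 6 | 6 | 7
  i=8: 1 | 2 | 3 | 3 | 4 | 5 | 6 | 6 | 7 | 7 | 8
  i=9: 1 | 2 | 3 | 3 | 4 | 5 | 6 | 6 | 7 | 8 | 9
  i=10: 1 | 2 | 3 | 4 | 5 | 6 | 7 | 7 | 8 | 9 | 10
  i=11: 1 | 2 | 3 | 4 | 5 | 6 | 7 | 8 | 9 | 10 | 11

hence w(1..11) = (9, 1, 2, 7, 6, 11, 5, 3, 10, 4, 8).

Fulton essential set (8 of the 24 Rothe cells):

[(1, 8, 0), (4, 6, 2), (6, 5, 2), (6, 8, 4), (6, 10, 5), (7, 4, 2), (9, 4, 3), (9, 8, 6)]


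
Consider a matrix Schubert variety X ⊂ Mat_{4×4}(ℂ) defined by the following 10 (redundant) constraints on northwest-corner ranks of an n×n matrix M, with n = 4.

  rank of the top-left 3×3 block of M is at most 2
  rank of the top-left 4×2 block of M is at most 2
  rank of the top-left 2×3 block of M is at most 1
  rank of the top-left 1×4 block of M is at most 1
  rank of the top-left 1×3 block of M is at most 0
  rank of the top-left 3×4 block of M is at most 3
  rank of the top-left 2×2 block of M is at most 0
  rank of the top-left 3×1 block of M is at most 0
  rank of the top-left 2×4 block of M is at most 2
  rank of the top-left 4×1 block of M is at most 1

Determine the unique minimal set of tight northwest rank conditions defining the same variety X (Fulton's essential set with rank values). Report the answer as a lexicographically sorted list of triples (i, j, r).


Reconstructing r_w from the 10 given conditions:

  0 0 0 1
  0 0 1 2
  0 1 2 3
  1 2 3 4

so w = (4, 3, 2, 1).

|D(w)|=6, |Ess(w)|=3:

[(1, 3, 0), (2, 2, 0), (3, 1, 0)]


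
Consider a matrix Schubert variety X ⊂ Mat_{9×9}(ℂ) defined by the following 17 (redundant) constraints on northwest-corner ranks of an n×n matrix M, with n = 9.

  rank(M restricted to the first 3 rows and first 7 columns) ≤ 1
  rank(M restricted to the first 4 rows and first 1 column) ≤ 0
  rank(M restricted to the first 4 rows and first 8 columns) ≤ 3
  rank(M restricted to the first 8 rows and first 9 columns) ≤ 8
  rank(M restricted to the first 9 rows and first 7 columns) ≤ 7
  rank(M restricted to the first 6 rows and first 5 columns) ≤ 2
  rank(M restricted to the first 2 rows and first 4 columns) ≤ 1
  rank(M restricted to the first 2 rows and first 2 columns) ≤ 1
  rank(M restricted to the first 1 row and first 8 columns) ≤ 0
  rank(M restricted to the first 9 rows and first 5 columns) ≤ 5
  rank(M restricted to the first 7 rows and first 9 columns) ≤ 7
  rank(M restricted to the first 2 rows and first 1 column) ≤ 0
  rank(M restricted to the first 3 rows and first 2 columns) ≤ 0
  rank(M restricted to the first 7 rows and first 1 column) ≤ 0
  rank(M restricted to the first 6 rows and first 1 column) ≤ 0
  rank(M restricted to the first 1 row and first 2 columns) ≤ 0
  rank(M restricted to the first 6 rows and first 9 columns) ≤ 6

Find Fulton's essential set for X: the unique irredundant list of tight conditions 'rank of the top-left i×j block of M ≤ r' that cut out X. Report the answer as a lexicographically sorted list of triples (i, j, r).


The tightest implied rank at each (i,j), from the 17 conditions:

  R[1]: 0 0 0 0 0 0 0 0 1
  R[2]: 0 0 1 1 1 1 1 1 2
  R[3]: 0 0 1 1 1 1 1 2 3
  R[4]: 0 1 2 2 2 2 2 3 4
  R[5]: 0 1 2 2 2 3 3 4 5
  R[6]: 0 1 2 2 2 3 4 5 6
  R[7]: 0 1 2 3 3 4 5 6 7
  R[8]: 1 2 3 4 4 5 6 7 8
  R[9]: 1 2 3 4 5 6 7 8 9

hence w(1..9) = (9, 3, 8, 2, 6, 7, 4, 1, 5).

Rothe diagram D(w) (24 cells), 5 SE-corners (essential conditions):

[(1, 8, 0), (3, 2, 0), (3, 7, 1), (6, 5, 2), (7, 1, 0)]


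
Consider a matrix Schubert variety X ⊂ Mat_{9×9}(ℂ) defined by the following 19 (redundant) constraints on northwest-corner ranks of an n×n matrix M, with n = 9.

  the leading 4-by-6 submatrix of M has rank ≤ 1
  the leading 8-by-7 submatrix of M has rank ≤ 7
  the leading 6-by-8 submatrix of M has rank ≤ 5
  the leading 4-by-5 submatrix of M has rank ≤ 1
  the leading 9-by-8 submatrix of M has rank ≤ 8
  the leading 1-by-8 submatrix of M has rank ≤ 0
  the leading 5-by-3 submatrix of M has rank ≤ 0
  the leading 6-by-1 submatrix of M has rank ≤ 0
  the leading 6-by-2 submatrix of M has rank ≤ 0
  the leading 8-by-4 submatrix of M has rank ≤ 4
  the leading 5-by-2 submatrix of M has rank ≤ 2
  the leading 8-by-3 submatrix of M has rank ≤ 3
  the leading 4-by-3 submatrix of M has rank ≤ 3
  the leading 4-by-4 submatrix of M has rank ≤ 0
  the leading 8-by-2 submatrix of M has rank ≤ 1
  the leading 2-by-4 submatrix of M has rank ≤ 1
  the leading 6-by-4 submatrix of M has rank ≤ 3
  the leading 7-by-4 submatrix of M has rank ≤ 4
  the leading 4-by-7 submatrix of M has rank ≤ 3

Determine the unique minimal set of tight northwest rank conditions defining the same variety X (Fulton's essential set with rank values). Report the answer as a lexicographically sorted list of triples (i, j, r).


Reconstructing r_w from the 19 given conditions:

  R[1]: 0  0  0  0  0  0  0  0  1
  R[2]: 0  0  0  0  1  1  1  1  2
  R[3]: 0  0  0  0  1  1  2  2  3
  R[4]: 0  0  0  0  1  1  2  3  4
  R[5]: 0  0  0  1  2  2  3  4  5
  R[6]: 0  0  1  2  3  3  4  5  6
  R[7]: 1  1  2  3  4  4  5  6  7
  R[8]: 1  1  2  3  4  5  6  7  8
  R[9]: 1  2  3  4  5  6  7  8  9

reading off 1-entries of Δ²R: w = (9, 5, 7, 8, 4, 3, 1, 6, 2).

ℓ(w)=28; the 6 essential cells (i,j,r):

[(1, 8, 0), (4, 4, 0), (4, 6, 1), (5, 3, 0), (6, 2, 0), (8, 2, 1)]


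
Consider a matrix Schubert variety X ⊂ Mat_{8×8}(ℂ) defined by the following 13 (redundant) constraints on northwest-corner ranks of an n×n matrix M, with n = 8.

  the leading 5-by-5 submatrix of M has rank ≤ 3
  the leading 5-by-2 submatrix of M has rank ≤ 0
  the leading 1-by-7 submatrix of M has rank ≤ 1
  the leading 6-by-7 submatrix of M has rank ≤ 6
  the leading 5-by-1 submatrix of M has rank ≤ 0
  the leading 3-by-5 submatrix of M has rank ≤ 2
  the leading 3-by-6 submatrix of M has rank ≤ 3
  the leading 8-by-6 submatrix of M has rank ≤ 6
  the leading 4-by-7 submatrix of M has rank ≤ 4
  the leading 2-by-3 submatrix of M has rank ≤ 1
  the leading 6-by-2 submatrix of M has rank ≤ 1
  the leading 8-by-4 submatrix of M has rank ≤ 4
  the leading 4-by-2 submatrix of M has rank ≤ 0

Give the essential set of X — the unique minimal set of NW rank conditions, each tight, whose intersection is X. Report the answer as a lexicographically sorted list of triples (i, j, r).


Recovering R(i,j) via the rank-extension bound from the 13 conditions:

  0, 0, 1, 1, 1, 1, 1, 1
  0, 0, 1, 2, 2, 2, 2, 2
  0, 0, 1, 2, 2, 3, 3, 3
  0, 0, 1, 2, 3, 4, 4, 4
  0, 0, 1, 2, 3, 4, 5, 5
  1, 1, 2, 3, 4, 5, 6, 6
  1, 2, 3, 4, 5, 6, 7, 7
  1, 2, 3, 4, 5, 6, 7, 8

reading off 1-entries of Δ²R: w = (3, 4, 6, 5, 7, 1, 2, 8).

Rothe diagram D(w) (11 cells), 2 SE-corners (essential conditions):

[(3, 5, 2), (5, 2, 0)]


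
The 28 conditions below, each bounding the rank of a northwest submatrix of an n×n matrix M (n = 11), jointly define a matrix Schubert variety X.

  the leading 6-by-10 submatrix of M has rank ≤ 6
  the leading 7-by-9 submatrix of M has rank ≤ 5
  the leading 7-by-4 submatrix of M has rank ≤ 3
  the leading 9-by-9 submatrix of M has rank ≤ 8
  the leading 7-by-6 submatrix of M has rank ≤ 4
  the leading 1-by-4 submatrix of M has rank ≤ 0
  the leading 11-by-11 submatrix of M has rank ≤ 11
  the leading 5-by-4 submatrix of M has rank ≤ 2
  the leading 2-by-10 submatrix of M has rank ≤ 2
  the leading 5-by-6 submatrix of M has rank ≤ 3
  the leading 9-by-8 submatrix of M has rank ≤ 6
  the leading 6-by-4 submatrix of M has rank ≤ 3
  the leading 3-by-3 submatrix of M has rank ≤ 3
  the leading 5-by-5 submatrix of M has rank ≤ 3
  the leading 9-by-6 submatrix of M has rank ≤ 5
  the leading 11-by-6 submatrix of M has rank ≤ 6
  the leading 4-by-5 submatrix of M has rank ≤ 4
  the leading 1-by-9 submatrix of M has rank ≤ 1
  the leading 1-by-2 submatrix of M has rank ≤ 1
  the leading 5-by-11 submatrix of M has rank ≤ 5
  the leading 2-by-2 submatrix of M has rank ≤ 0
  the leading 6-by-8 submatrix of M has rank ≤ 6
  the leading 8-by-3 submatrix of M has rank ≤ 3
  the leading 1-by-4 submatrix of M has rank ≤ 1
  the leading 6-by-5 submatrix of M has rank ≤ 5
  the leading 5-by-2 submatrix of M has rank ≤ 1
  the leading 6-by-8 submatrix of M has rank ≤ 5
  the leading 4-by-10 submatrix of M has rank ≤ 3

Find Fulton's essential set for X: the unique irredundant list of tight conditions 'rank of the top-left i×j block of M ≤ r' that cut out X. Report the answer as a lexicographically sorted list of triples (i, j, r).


Computing R[i][j] = min implied NW-rank bound (n=11, 28 conditions):

  0 | 0 | 0 | 0 | 1 | 1 | 1 | 1 | 1 | 1 | 1
  0 | 0 | 1 | 1 | 2 | 2 | 2 | 2 | 2 | 2 | 2
  1 | 1 | 2 | 2 | 3 | 3 | 3 | 3 | 3 | 3 | 3
  1 | 1 | 2 | 2 | 3 | 3 | 3 | 3 | 3 | 3 | 4
  1 | 1 | 2 | 2 | 3 | 3 | 4 | 4 | 4 | 4 | 5
  1 | 2 | 3 | 3 | 4 | 4 | 5 | 5 | 5 | 5 | 6
  1 | 2 | 3 | 3 | 4 | 4 | 5 | 5 | 5 | 6 | 7
  1 | 2 | 3 | 4 | 5 | 5 | 6 | 6 | 6 | 7 | 8
  1 | 2 | 3 | 4 | 5 | 5 | 6 | 6 | 7 | 8 | 9
  1 | 2 | 3 | 4 | 5 | 6 | 7 | 7 | 8 | 9 | 10
  1 | 2 | 3 | 4 | 5 | 6 | 7 | 8 | 9 | 10 | 11

so w = (5, 3, 1, 11, 7, 2, 10, 4, 9, 6, 8).

ℓ(w)=22; the 11 essential cells (i,j,r):

[(1, 4, 0), (2, 2, 0), (4, 10, 3), (5, 2, 1), (5, 4, 2), (5, 6, 3), (7, 4, 3), (7, 6, 4), (7, 9, 5), (9, 6, 5), (9, 8, 6)]


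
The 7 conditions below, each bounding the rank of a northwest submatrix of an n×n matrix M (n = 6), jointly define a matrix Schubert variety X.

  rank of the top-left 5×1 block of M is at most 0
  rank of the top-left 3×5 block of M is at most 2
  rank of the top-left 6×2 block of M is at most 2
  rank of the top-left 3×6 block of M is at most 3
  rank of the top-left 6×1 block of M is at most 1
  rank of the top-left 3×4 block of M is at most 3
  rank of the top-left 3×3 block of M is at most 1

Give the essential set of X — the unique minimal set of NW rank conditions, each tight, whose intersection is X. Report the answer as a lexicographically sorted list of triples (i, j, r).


Computing R[i][j] = min implied NW-rank bound (n=6, 7 conditions):

  R[1]: 0 | 1 | 1 | 1 | 1 | 1
  R[2]: 0 | 1 | 1 | 2 | 2 | 2
  R[3]: 0 | 1 | 1 | 2 | 2 | 3
  R[4]: 0 | 1 | 2 | 3 | 3 | 4
  R[5]: 0 | 1 | 2 | 3 | 4 | 5
  R[6]: 1 | 2 | 3 | 4 | 5 | 6

reading off 1-entries of Δ²R: w = (2, 4, 6, 3, 5, 1).

Rothe diagram D(w) (8 cells), 3 SE-corners (essential conditions):

[(3, 3, 1), (3, 5, 2), (5, 1, 0)]


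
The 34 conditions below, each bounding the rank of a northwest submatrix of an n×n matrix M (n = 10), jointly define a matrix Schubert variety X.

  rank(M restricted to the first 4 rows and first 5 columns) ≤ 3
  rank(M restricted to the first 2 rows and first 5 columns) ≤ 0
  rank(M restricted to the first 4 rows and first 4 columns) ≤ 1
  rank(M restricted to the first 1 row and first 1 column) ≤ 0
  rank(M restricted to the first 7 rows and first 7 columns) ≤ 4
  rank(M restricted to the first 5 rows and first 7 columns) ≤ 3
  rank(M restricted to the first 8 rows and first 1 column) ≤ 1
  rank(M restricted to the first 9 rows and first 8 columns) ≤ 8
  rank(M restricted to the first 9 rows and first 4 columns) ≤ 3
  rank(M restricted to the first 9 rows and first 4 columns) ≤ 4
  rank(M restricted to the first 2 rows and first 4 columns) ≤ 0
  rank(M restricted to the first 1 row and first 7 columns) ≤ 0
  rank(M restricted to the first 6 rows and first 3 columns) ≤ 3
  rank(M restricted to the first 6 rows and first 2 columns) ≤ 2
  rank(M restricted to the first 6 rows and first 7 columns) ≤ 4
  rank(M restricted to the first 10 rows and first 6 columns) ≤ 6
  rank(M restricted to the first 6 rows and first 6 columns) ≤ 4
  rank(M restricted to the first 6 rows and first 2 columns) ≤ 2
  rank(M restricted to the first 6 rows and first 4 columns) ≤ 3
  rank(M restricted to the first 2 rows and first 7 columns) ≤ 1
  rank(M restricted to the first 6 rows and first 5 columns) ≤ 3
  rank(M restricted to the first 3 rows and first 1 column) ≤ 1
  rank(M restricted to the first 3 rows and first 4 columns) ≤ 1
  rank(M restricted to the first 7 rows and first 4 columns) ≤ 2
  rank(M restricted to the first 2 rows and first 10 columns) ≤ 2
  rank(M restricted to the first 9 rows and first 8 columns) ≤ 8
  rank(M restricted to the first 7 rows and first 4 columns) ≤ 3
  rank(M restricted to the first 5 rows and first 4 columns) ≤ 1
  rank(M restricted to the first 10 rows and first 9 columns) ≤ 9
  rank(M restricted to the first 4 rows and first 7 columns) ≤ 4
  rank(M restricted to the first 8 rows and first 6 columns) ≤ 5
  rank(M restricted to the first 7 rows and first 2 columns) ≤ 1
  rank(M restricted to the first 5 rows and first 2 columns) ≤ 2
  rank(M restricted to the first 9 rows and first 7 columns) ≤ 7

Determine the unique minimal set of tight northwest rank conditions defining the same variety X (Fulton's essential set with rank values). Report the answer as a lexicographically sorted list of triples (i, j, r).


Reconstructing r_w from the 34 given conditions:

  i=1: 0 0 0 0 0 0 0 1 1 1
  i=2: 0 0 0 0 0 1 1 2 2 2
  i=3: 1 1 1 1 1 2 2 3 3 3
  i=4: 1 1 1 1 2 3 3 4 4 4
  i=5: 1 1 1 1 2 3 3 4 5 5
  i=6: 1 1 2 2 3 4 4 5 6 6
  i=7: 1 1 2 2 3 4 4 5 6 7
  i=8: 1 2 3 3 4 5 5 6 7 8
  i=9: 1 2 3 3 4 5 6 7 8 9
  i=10: 1 2 3 4 5 6 7 8 9 10

so w = (8, 6, 1, 5, 9, 3, 10, 2, 7, 4).

8 SE-corners of the 24-cell Rothe diagram give Ess(w):

[(1, 7, 0), (2, 5, 0), (5, 4, 1), (5, 7, 3), (7, 2, 1), (7, 4, 2), (7, 7, 4), (9, 4, 3)]


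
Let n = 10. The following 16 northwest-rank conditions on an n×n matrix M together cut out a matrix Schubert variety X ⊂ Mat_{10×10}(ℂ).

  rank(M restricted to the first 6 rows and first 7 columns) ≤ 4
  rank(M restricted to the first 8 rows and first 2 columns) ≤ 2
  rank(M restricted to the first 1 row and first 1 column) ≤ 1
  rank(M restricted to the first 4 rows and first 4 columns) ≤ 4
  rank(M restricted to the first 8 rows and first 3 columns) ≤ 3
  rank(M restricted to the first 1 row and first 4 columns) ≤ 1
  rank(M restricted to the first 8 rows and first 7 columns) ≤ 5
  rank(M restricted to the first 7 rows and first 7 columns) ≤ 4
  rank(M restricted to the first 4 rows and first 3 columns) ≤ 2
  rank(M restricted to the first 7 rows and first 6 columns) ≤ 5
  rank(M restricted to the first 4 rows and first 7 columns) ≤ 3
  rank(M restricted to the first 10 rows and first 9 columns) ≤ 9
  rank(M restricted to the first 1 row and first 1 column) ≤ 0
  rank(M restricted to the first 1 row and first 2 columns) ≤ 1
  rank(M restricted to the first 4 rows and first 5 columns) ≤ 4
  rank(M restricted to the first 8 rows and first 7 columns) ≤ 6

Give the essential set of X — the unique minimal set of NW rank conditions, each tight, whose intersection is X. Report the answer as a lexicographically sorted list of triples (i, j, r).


Propagating the 16 rank bounds to every northwest block:

  row 1: 0  1  1  1  1  1  1  1  1  1
  row 2: 1  2  2  2  2  2  2  2  2  2
  row 3: 1  2  2  3  3  3  3  3  3  3
  row 4: 1  2  2  3  3  3  3  4  4  4
  row 5: 1  2  3  4  4  4  4  5  5  5
  row 6: 1  2  3  4  4  4  4  5  6  6
  row 7: 1  2  3  4  4  4  4  5  6  7
  row 8: 1  2  3  4  5  5  5  6  7  8
  row 9: 1  2  3  4  5  6  6  7  8  9
  row 10: 1  2  3  4  5  6  7  8  9  10

reading off 1-entries of Δ²R: w = (2, 1, 4, 8, 3, 9, 10, 5, 6, 7).

D(w) has 12 cells with 4 SE-corners; essential set:

[(1, 1, 0), (4, 3, 2), (4, 7, 3), (7, 7, 4)]


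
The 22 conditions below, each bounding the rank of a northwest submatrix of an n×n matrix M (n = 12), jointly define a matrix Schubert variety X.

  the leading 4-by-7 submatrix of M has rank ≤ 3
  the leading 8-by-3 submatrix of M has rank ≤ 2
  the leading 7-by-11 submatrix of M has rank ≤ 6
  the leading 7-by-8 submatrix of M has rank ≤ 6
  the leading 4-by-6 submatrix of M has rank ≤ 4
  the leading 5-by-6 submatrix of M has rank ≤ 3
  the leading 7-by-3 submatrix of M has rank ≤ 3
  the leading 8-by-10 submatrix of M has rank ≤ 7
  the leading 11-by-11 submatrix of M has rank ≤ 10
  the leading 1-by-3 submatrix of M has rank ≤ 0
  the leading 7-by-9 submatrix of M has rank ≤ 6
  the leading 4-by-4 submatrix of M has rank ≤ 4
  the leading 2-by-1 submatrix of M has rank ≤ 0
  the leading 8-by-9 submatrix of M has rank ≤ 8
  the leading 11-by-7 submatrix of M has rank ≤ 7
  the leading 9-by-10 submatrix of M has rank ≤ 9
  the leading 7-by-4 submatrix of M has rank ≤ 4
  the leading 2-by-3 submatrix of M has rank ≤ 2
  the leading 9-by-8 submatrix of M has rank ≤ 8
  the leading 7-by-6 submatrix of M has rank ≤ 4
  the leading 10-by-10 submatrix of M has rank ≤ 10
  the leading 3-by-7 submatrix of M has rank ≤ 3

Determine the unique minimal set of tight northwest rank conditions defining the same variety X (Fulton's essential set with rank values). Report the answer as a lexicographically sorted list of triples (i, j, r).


Computing R[i][j] = min implied NW-rank bound (n=12, 22 conditions):

  row 1: 0, 0, 0, 1, 1, 1, 1, 1, 1, 1, 1, 1
  row 2: 0, 1, 1, 2, 2, 2, 2, 2, 2, 2, 2, 2
  row 3: 1, 2, 2, 3, 3, 3, 3, 3, 3, 3, 3, 3
  row 4: 1, 2, 2, 3, 3, 3, 3, 4, 4, 4, 4, 4
  row 5: 1, 2, 2, 3, 3, 3, 4, 5, 5, 5, 5, 5
  row 6: 1, 2, 2, 3, 4, 4, 5, 6, 6, 6, 6, 6
  row 7: 1, 2, 2, 3, 4, 4, 5, 6, 6, 6, 6, 7
  row 8: 1, 2, 2, 3, 4, 5, 6, 7, 7, 7, 7, 8
  row 9: 1, 2, 3, 4, 5, 6, 7, 8, 8, 8, 8, 9
  row 10: 1, 2, 3, 4, 5, 6, 7, 8, 9, 9, 9, 10
  row 11: 1, 2, 3, 4, 5, 6, 7, 8, 9, 10, 10, 11
  row 12: 1, 2, 3, 4, 5, 6, 7, 8, 9, 10, 11, 12

hence w(1..12) = (4, 2, 1, 8, 7, 5, 12, 6, 3, 9, 10, 11).

|D(w)|=18, |Ess(w)|=7:

[(1, 3, 0), (2, 1, 0), (4, 7, 3), (5, 6, 3), (7, 6, 4), (7, 11, 6), (8, 3, 2)]


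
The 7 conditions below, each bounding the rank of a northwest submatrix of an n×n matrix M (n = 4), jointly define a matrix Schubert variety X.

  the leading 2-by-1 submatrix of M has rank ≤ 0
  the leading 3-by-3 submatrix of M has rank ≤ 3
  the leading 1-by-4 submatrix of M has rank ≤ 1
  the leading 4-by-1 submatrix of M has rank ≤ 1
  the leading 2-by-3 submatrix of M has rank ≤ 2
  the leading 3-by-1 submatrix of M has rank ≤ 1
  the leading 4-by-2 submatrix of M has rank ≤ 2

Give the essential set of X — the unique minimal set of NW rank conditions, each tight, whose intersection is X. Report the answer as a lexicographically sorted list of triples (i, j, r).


Rank table r_w(4×4) implied by the 7 constraints:

  row 1: 0  1  1  1
  row 2: 0  1  2  2
  row 3: 1  2  3  3
  row 4: 1  2  3  4

reading off 1-entries of Δ²R: w = (2, 3, 1, 4).

|D(w)|=2, |Ess(w)|=1:

[(2, 1, 0)]


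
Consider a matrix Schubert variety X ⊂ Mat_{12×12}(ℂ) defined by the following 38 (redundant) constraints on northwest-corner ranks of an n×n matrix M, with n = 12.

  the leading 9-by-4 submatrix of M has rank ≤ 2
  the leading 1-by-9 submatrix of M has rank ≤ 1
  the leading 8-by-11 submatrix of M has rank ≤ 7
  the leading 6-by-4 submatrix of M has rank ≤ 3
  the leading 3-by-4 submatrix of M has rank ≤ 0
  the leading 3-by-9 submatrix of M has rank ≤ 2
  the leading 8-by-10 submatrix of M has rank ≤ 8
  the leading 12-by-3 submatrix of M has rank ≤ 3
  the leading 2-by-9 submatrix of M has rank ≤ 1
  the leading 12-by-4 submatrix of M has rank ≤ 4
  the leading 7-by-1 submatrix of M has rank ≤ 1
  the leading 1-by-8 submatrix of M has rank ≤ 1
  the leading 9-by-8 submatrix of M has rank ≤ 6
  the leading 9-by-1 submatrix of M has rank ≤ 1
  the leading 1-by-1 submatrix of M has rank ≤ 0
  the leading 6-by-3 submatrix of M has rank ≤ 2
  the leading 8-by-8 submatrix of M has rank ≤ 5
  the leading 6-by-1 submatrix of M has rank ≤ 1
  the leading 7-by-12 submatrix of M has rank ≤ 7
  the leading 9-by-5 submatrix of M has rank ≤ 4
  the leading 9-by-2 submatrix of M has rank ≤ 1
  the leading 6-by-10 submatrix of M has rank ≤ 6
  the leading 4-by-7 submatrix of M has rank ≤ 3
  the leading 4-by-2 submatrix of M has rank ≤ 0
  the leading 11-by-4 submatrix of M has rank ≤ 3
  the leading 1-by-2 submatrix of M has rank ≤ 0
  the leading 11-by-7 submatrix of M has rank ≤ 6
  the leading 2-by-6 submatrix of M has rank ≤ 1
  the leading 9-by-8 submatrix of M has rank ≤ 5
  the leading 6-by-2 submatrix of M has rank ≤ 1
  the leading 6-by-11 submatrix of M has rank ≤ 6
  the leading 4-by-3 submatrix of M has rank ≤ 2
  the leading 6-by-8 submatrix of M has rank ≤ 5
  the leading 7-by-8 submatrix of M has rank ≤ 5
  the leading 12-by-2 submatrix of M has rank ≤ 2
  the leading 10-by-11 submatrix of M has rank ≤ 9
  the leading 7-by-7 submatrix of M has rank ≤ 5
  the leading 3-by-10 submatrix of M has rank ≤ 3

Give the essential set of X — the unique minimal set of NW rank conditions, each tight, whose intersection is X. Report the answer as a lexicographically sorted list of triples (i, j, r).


Computing R[i][j] = min implied NW-rank bound (n=12, 38 conditions):

  row 1: 0 0 0 0 1 1 1 1 1 1 1 1
  row 2: 0 0 0 0 1 1 1 1 1 2 2 2
  row 3: 0 0 0 0 1 2 2 2 2 3 3 3
  row 4: 0 0 1 1 2 3 3 3 3 4 4 4
  row 5: 1 1 2 2 3 4 4 4 4 5 5 5
  row 6: 1 1 2 2 3 4 5 5 5 6 6 6
  row 7: 1 1 2 2 3 4 5 5 6 7 7 7
  row 8: 1 1 2 2 3 4 5 5 6 7 7 8
  row 9: 1 1 2 2 3 4 5 5 6 7 8 9
  row 10: 1 2 3 3 4 5 6 6 7 8 9 10
  row 11: 1 2 3 3 4 5 6 7 8 9 10 11
  row 12: 1 2 3 4 5 6 7 8 9 10 11 12

the unique w with this rank table is (5, 10, 6, 3, 1, 7, 9, 12, 11, 2, 8, 4).

ℓ(w)=31; the 8 essential cells (i,j,r):

[(2, 9, 1), (3, 4, 0), (4, 2, 0), (8, 11, 7), (9, 2, 1), (9, 4, 2), (9, 8, 5), (11, 4, 3)]


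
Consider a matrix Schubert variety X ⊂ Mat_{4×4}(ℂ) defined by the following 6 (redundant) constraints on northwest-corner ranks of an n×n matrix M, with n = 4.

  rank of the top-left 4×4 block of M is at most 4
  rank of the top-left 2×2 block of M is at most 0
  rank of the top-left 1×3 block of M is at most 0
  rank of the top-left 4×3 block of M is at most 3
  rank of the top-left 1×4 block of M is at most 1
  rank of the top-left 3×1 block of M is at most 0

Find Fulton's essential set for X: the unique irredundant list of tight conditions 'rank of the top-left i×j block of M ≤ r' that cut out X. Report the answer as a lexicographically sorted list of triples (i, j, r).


Rank table r_w(4×4) implied by the 6 constraints:

  0, 0, 0, 1
  0, 0, 1, 2
  0, 1, 2, 3
  1, 2, 3, 4

second differences of R give the permutation w = (4, 3, 2, 1).

|D(w)|=6, |Ess(w)|=3:

[(1, 3, 0), (2, 2, 0), (3, 1, 0)]


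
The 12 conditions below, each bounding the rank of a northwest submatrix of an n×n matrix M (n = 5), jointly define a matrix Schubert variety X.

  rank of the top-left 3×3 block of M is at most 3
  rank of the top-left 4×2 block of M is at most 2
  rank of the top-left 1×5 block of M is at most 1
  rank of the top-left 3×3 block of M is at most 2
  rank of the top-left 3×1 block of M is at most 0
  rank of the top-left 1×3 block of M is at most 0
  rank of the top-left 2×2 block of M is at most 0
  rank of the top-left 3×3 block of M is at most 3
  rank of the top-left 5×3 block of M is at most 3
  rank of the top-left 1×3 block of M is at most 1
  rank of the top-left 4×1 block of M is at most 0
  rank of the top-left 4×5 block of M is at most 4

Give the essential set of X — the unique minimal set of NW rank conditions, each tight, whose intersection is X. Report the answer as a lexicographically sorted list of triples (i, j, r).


Recovering R(i,j) via the rank-extension bound from the 12 conditions:

  i=1: 0  0  0  1  1
  i=2: 0  0  1  2  2
  i=3: 0  1  2  3  3
  i=4: 0  1  2  3  4
  i=5: 1  2  3  4  5

second differences of R give the permutation w = (4, 3, 2, 5, 1).

Rothe diagram D(w) (7 cells), 3 SE-corners (essential conditions):

[(1, 3, 0), (2, 2, 0), (4, 1, 0)]


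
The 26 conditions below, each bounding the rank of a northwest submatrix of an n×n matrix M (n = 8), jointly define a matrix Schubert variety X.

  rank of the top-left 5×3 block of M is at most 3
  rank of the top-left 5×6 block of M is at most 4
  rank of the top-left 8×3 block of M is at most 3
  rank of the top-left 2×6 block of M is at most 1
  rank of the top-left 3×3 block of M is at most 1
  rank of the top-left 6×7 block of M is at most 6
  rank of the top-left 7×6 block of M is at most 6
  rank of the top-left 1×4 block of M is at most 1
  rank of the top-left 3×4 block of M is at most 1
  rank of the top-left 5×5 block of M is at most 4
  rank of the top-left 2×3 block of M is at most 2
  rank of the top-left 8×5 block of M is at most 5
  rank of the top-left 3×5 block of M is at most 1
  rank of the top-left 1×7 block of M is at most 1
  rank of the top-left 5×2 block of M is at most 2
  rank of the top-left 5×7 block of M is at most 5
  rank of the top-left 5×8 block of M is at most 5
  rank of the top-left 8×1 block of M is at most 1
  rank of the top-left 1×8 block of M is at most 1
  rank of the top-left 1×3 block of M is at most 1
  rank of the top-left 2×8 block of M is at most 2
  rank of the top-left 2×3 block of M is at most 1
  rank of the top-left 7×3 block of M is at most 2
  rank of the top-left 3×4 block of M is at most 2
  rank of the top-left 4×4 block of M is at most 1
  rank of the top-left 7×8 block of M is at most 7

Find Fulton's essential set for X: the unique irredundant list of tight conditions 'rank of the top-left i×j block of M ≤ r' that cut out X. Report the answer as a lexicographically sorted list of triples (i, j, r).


Recovering R(i,j) via the rank-extension bound from the 26 conditions:

  i=1: 1, 1, 1, 1, 1, 1, 1, 1
  i=2: 1, 1, 1, 1, 1, 1, 2, 2
  i=3: 1, 1, 1, 1, 1, 2, 3, 3
  i=4: 1, 1, 1, 1, 2, 3, 4, 4
  i=5: 1, 2, 2, 2, 3, 4, 5, 5
  i=6: 1, 2, 2, 3, 4, 5, 6, 6
  i=7: 1, 2, 2, 3, 4, 5, 6, 7
  i=8: 1, 2, 3, 4, 5, 6, 7, 8

reading off 1-entries of Δ²R: w = (1, 7, 6, 5, 2, 4, 8, 3).

D(w) has 14 cells with 4 SE-corners; essential set:

[(2, 6, 1), (3, 5, 1), (4, 4, 1), (7, 3, 2)]
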